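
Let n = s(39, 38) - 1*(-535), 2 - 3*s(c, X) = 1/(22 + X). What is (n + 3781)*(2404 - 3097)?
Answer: -59828923/20 ≈ -2.9914e+6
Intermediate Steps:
s(c, X) = ⅔ - 1/(3*(22 + X))
n = 96419/180 (n = (43 + 2*38)/(3*(22 + 38)) - 1*(-535) = (⅓)*(43 + 76)/60 + 535 = (⅓)*(1/60)*119 + 535 = 119/180 + 535 = 96419/180 ≈ 535.66)
(n + 3781)*(2404 - 3097) = (96419/180 + 3781)*(2404 - 3097) = (776999/180)*(-693) = -59828923/20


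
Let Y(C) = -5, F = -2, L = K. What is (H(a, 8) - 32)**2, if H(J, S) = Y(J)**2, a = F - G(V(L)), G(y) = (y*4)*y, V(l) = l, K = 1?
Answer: 49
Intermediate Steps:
L = 1
G(y) = 4*y**2 (G(y) = (4*y)*y = 4*y**2)
a = -6 (a = -2 - 4*1**2 = -2 - 4 = -6)
H(J, S) = 25 (H(J, S) = (-5)**2 = 25)
(H(a, 8) - 32)**2 = (25 - 32)**2 = (-7)**2 = 49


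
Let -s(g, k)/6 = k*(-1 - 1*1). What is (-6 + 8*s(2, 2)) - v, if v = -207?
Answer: 393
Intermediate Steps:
s(g, k) = 12*k (s(g, k) = -6*k*(-1 - 1*1) = -6*k*(-1 - 1) = -6*k*(-2) = -(-12)*k = 12*k)
(-6 + 8*s(2, 2)) - v = (-6 + 8*(12*2)) - 1*(-207) = (-6 + 8*24) + 207 = (-6 + 192) + 207 = 186 + 207 = 393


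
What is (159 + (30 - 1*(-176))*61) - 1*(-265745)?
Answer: 278470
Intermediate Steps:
(159 + (30 - 1*(-176))*61) - 1*(-265745) = (159 + (30 + 176)*61) + 265745 = (159 + 206*61) + 265745 = (159 + 12566) + 265745 = 12725 + 265745 = 278470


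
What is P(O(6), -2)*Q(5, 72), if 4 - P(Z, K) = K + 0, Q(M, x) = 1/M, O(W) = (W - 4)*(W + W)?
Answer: 6/5 ≈ 1.2000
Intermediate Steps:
O(W) = 2*W*(-4 + W) (O(W) = (-4 + W)*(2*W) = 2*W*(-4 + W))
P(Z, K) = 4 - K (P(Z, K) = 4 - (K + 0) = 4 - K)
P(O(6), -2)*Q(5, 72) = (4 - 1*(-2))/5 = (4 + 2)*(1/5) = 6*(1/5) = 6/5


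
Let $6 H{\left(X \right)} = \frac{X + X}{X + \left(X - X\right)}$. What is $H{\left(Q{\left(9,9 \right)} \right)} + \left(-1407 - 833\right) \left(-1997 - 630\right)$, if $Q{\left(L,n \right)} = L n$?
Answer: $\frac{17653441}{3} \approx 5.8845 \cdot 10^{6}$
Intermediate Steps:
$H{\left(X \right)} = \frac{1}{3}$ ($H{\left(X \right)} = \frac{\left(X + X\right) \frac{1}{X + \left(X - X\right)}}{6} = \frac{2 X \frac{1}{X + 0}}{6} = \frac{2 X \frac{1}{X}}{6} = \frac{1}{6} \cdot 2 = \frac{1}{3}$)
$H{\left(Q{\left(9,9 \right)} \right)} + \left(-1407 - 833\right) \left(-1997 - 630\right) = \frac{1}{3} + \left(-1407 - 833\right) \left(-1997 - 630\right) = \frac{1}{3} - -5884480 = \frac{1}{3} + 5884480 = \frac{17653441}{3}$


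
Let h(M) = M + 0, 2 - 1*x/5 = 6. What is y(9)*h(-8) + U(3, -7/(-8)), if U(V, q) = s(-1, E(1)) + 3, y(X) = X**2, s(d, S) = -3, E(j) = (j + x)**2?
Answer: -648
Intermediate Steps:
x = -20 (x = 10 - 5*6 = 10 - 30 = -20)
E(j) = (-20 + j)**2 (E(j) = (j - 20)**2 = (-20 + j)**2)
U(V, q) = 0 (U(V, q) = -3 + 3 = 0)
h(M) = M
y(9)*h(-8) + U(3, -7/(-8)) = 9**2*(-8) + 0 = 81*(-8) + 0 = -648 + 0 = -648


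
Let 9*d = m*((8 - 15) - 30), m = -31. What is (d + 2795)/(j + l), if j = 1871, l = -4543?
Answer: -13151/12024 ≈ -1.0937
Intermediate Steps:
d = 1147/9 (d = (-31*((8 - 15) - 30))/9 = (-31*(-7 - 30))/9 = (-31*(-37))/9 = (1/9)*1147 = 1147/9 ≈ 127.44)
(d + 2795)/(j + l) = (1147/9 + 2795)/(1871 - 4543) = (26302/9)/(-2672) = (26302/9)*(-1/2672) = -13151/12024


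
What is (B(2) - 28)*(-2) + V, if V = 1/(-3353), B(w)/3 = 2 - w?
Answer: 187767/3353 ≈ 56.000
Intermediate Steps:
B(w) = 6 - 3*w (B(w) = 3*(2 - w) = 6 - 3*w)
V = -1/3353 ≈ -0.00029824
(B(2) - 28)*(-2) + V = ((6 - 3*2) - 28)*(-2) - 1/3353 = ((6 - 6) - 28)*(-2) - 1/3353 = (0 - 28)*(-2) - 1/3353 = -28*(-2) - 1/3353 = 56 - 1/3353 = 187767/3353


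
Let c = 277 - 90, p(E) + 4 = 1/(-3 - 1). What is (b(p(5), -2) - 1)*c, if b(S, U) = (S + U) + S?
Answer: -4301/2 ≈ -2150.5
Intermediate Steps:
p(E) = -17/4 (p(E) = -4 + 1/(-3 - 1) = -4 + 1/(-4) = -4 - ¼ = -17/4)
b(S, U) = U + 2*S
c = 187
(b(p(5), -2) - 1)*c = ((-2 + 2*(-17/4)) - 1)*187 = ((-2 - 17/2) - 1)*187 = (-21/2 - 1)*187 = -23/2*187 = -4301/2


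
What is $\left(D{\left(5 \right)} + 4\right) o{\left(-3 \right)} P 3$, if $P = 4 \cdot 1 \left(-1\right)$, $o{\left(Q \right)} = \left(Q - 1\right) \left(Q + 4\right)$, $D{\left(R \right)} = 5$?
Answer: $432$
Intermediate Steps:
$o{\left(Q \right)} = \left(-1 + Q\right) \left(4 + Q\right)$
$P = -4$ ($P = 4 \left(-1\right) = -4$)
$\left(D{\left(5 \right)} + 4\right) o{\left(-3 \right)} P 3 = \left(5 + 4\right) \left(-4 + \left(-3\right)^{2} + 3 \left(-3\right)\right) \left(-4\right) 3 = 9 \left(-4 + 9 - 9\right) \left(-4\right) 3 = 9 \left(-4\right) \left(-4\right) 3 = \left(-36\right) \left(-4\right) 3 = 144 \cdot 3 = 432$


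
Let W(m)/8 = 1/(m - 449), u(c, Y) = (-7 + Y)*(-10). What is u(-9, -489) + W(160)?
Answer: 1433432/289 ≈ 4960.0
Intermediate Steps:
u(c, Y) = 70 - 10*Y
W(m) = 8/(-449 + m) (W(m) = 8/(m - 449) = 8/(-449 + m))
u(-9, -489) + W(160) = (70 - 10*(-489)) + 8/(-449 + 160) = (70 + 4890) + 8/(-289) = 4960 + 8*(-1/289) = 4960 - 8/289 = 1433432/289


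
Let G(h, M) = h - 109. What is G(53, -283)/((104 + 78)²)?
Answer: -2/1183 ≈ -0.0016906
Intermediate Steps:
G(h, M) = -109 + h
G(53, -283)/((104 + 78)²) = (-109 + 53)/((104 + 78)²) = -56/(182²) = -56/33124 = -56*1/33124 = -2/1183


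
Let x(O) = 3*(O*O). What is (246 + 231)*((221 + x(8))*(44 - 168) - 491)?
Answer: -24662331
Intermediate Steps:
x(O) = 3*O²
(246 + 231)*((221 + x(8))*(44 - 168) - 491) = (246 + 231)*((221 + 3*8²)*(44 - 168) - 491) = 477*((221 + 3*64)*(-124) - 491) = 477*((221 + 192)*(-124) - 491) = 477*(413*(-124) - 491) = 477*(-51212 - 491) = 477*(-51703) = -24662331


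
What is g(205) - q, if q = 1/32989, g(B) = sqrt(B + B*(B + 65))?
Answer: -1/32989 + sqrt(55555) ≈ 235.70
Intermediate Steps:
g(B) = sqrt(B + B*(65 + B))
q = 1/32989 ≈ 3.0313e-5
g(205) - q = sqrt(205*(66 + 205)) - 1*1/32989 = sqrt(205*271) - 1/32989 = sqrt(55555) - 1/32989 = -1/32989 + sqrt(55555)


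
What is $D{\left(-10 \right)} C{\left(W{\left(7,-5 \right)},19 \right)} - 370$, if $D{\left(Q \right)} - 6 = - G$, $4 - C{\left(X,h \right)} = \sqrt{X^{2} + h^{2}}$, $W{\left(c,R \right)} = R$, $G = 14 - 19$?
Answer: $-326 - 11 \sqrt{386} \approx -542.12$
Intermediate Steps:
$G = -5$ ($G = 14 - 19 = -5$)
$C{\left(X,h \right)} = 4 - \sqrt{X^{2} + h^{2}}$
$D{\left(Q \right)} = 11$ ($D{\left(Q \right)} = 6 - -5 = 6 + 5 = 11$)
$D{\left(-10 \right)} C{\left(W{\left(7,-5 \right)},19 \right)} - 370 = 11 \left(4 - \sqrt{\left(-5\right)^{2} + 19^{2}}\right) - 370 = 11 \left(4 - \sqrt{25 + 361}\right) - 370 = 11 \left(4 - \sqrt{386}\right) - 370 = \left(44 - 11 \sqrt{386}\right) - 370 = -326 - 11 \sqrt{386}$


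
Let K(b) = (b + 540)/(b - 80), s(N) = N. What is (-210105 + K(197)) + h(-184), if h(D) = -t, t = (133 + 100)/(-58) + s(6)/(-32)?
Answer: -11405610005/54288 ≈ -2.1009e+5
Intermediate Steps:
t = -1951/464 (t = (133 + 100)/(-58) + 6/(-32) = 233*(-1/58) + 6*(-1/32) = -233/58 - 3/16 = -1951/464 ≈ -4.2047)
h(D) = 1951/464 (h(D) = -1*(-1951/464) = 1951/464)
K(b) = (540 + b)/(-80 + b)
(-210105 + K(197)) + h(-184) = (-210105 + (540 + 197)/(-80 + 197)) + 1951/464 = (-210105 + 737/117) + 1951/464 = -24581548/117 + 1951/464 = -11405610005/54288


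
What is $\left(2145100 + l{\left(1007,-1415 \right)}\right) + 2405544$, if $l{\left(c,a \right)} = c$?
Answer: $4551651$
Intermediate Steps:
$\left(2145100 + l{\left(1007,-1415 \right)}\right) + 2405544 = \left(2145100 + 1007\right) + 2405544 = 2146107 + 2405544 = 4551651$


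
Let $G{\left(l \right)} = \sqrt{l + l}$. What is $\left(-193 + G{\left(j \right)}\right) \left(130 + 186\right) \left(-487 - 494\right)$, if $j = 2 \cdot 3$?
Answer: $59829228 - 619992 \sqrt{3} \approx 5.8755 \cdot 10^{7}$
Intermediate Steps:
$j = 6$
$G{\left(l \right)} = \sqrt{2} \sqrt{l}$ ($G{\left(l \right)} = \sqrt{2 l} = \sqrt{2} \sqrt{l}$)
$\left(-193 + G{\left(j \right)}\right) \left(130 + 186\right) \left(-487 - 494\right) = \left(-193 + \sqrt{2} \sqrt{6}\right) \left(130 + 186\right) \left(-487 - 494\right) = \left(-193 + 2 \sqrt{3}\right) 316 \left(-981\right) = \left(-60988 + 632 \sqrt{3}\right) \left(-981\right) = 59829228 - 619992 \sqrt{3}$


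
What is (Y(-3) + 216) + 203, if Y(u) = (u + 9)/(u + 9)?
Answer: 420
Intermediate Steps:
Y(u) = 1 (Y(u) = (9 + u)/(9 + u) = 1)
(Y(-3) + 216) + 203 = (1 + 216) + 203 = 217 + 203 = 420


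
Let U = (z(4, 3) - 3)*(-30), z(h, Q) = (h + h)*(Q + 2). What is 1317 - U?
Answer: 2427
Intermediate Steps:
z(h, Q) = 2*h*(2 + Q) (z(h, Q) = (2*h)*(2 + Q) = 2*h*(2 + Q))
U = -1110 (U = (2*4*(2 + 3) - 3)*(-30) = (2*4*5 - 3)*(-30) = (40 - 3)*(-30) = 37*(-30) = -1110)
1317 - U = 1317 - 1*(-1110) = 1317 + 1110 = 2427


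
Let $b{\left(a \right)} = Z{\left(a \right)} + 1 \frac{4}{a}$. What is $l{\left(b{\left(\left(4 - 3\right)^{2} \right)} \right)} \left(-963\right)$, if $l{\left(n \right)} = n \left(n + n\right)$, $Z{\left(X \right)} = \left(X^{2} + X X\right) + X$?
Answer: $-94374$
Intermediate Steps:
$Z{\left(X \right)} = X + 2 X^{2}$ ($Z{\left(X \right)} = \left(X^{2} + X^{2}\right) + X = 2 X^{2} + X = X + 2 X^{2}$)
$b{\left(a \right)} = \frac{4}{a} + a \left(1 + 2 a\right)$ ($b{\left(a \right)} = a \left(1 + 2 a\right) + 1 \frac{4}{a} = a \left(1 + 2 a\right) + \frac{4}{a} = \frac{4}{a} + a \left(1 + 2 a\right)$)
$l{\left(n \right)} = 2 n^{2}$ ($l{\left(n \right)} = n 2 n = 2 n^{2}$)
$l{\left(b{\left(\left(4 - 3\right)^{2} \right)} \right)} \left(-963\right) = 2 \left(\left(4 - 3\right)^{2} + 2 \left(\left(4 - 3\right)^{2}\right)^{2} + \frac{4}{\left(4 - 3\right)^{2}}\right)^{2} \left(-963\right) = 2 \left(1^{2} + 2 \left(1^{2}\right)^{2} + \frac{4}{1^{2}}\right)^{2} \left(-963\right) = 2 \left(1 + 2 \cdot 1^{2} + \frac{4}{1}\right)^{2} \left(-963\right) = 2 \left(1 + 2 \cdot 1 + 4 \cdot 1\right)^{2} \left(-963\right) = 2 \left(1 + 2 + 4\right)^{2} \left(-963\right) = 2 \cdot 7^{2} \left(-963\right) = 2 \cdot 49 \left(-963\right) = 98 \left(-963\right) = -94374$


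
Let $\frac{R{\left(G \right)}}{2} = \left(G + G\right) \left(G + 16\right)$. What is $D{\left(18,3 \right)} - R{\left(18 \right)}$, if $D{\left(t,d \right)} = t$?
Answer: $-2430$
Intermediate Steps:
$R{\left(G \right)} = 4 G \left(16 + G\right)$ ($R{\left(G \right)} = 2 \left(G + G\right) \left(G + 16\right) = 2 \cdot 2 G \left(16 + G\right) = 4 G \left(16 + G\right)$)
$D{\left(18,3 \right)} - R{\left(18 \right)} = 18 - 4 \cdot 18 \left(16 + 18\right) = 18 - 4 \cdot 18 \cdot 34 = 18 - 2448 = -2430$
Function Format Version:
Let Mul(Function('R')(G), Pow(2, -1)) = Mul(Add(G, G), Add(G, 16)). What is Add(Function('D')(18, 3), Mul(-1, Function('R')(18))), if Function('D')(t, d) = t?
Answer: -2430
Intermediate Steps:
Function('R')(G) = Mul(4, G, Add(16, G)) (Function('R')(G) = Mul(2, Mul(Add(G, G), Add(G, 16))) = Mul(2, Mul(Mul(2, G), Add(16, G))) = Mul(2, Mul(2, G, Add(16, G))) = Mul(4, G, Add(16, G)))
Add(Function('D')(18, 3), Mul(-1, Function('R')(18))) = Add(18, Mul(-1, Mul(4, 18, Add(16, 18)))) = Add(18, Mul(-1, Mul(4, 18, 34))) = Add(18, Mul(-1, 2448)) = Add(18, -2448) = -2430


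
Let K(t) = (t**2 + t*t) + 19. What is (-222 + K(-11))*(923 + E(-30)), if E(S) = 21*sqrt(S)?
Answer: 35997 + 819*I*sqrt(30) ≈ 35997.0 + 4485.9*I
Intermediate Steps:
K(t) = 19 + 2*t**2 (K(t) = (t**2 + t**2) + 19 = 2*t**2 + 19 = 19 + 2*t**2)
(-222 + K(-11))*(923 + E(-30)) = (-222 + (19 + 2*(-11)**2))*(923 + 21*sqrt(-30)) = (-222 + (19 + 2*121))*(923 + 21*(I*sqrt(30))) = (-222 + (19 + 242))*(923 + 21*I*sqrt(30)) = (-222 + 261)*(923 + 21*I*sqrt(30)) = 39*(923 + 21*I*sqrt(30)) = 35997 + 819*I*sqrt(30)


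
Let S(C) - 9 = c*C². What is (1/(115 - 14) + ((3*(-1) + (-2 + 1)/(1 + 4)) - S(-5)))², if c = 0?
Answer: 37896336/255025 ≈ 148.60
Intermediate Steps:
S(C) = 9 (S(C) = 9 + 0*C² = 9 + 0 = 9)
(1/(115 - 14) + ((3*(-1) + (-2 + 1)/(1 + 4)) - S(-5)))² = (1/(115 - 14) + ((3*(-1) + (-2 + 1)/(1 + 4)) - 1*9))² = (1/101 + ((-3 - 1/5) - 9))² = (1/101 + ((-3 - 1*⅕) - 9))² = (1/101 + ((-3 - ⅕) - 9))² = (1/101 + (-16/5 - 9))² = (1/101 - 61/5)² = (-6156/505)² = 37896336/255025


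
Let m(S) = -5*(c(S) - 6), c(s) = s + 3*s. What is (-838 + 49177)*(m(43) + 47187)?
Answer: 2240851023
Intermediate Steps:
c(s) = 4*s
m(S) = 30 - 20*S (m(S) = -5*(4*S - 6) = -5*(-6 + 4*S) = 30 - 20*S)
(-838 + 49177)*(m(43) + 47187) = (-838 + 49177)*((30 - 20*43) + 47187) = 48339*((30 - 860) + 47187) = 48339*(-830 + 47187) = 48339*46357 = 2240851023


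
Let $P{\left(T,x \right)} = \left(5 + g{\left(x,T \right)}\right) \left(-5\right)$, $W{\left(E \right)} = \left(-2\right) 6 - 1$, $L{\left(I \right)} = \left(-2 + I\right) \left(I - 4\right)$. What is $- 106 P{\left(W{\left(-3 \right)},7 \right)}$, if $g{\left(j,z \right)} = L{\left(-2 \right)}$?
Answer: $15370$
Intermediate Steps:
$L{\left(I \right)} = \left(-4 + I\right) \left(-2 + I\right)$ ($L{\left(I \right)} = \left(-2 + I\right) \left(-4 + I\right) = \left(-4 + I\right) \left(-2 + I\right)$)
$g{\left(j,z \right)} = 24$ ($g{\left(j,z \right)} = 8 + \left(-2\right)^{2} - -12 = 8 + 4 + 12 = 24$)
$W{\left(E \right)} = -13$ ($W{\left(E \right)} = -12 - 1 = -13$)
$P{\left(T,x \right)} = -145$ ($P{\left(T,x \right)} = \left(5 + 24\right) \left(-5\right) = 29 \left(-5\right) = -145$)
$- 106 P{\left(W{\left(-3 \right)},7 \right)} = \left(-106\right) \left(-145\right) = 15370$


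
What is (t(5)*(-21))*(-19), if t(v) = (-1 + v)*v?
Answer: 7980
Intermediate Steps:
t(v) = v*(-1 + v)
(t(5)*(-21))*(-19) = ((5*(-1 + 5))*(-21))*(-19) = ((5*4)*(-21))*(-19) = (20*(-21))*(-19) = -420*(-19) = 7980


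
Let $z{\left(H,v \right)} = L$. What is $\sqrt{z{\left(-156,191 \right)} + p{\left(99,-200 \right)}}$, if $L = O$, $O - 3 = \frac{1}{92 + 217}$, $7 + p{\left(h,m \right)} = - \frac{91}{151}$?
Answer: $\frac{2 i \sqrt{2503302009}}{46659} \approx 2.1446 i$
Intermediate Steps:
$p{\left(h,m \right)} = - \frac{1148}{151}$ ($p{\left(h,m \right)} = -7 - \frac{91}{151} = - \frac{1148}{151}$)
$O = \frac{928}{309}$ ($O = 3 + \frac{1}{92 + 217} = 3 + \frac{1}{309} = \frac{928}{309} \approx 3.0032$)
$L = \frac{928}{309} \approx 3.0032$
$z{\left(H,v \right)} = \frac{928}{309}$
$\sqrt{z{\left(-156,191 \right)} + p{\left(99,-200 \right)}} = \sqrt{\frac{928}{309} - \frac{1148}{151}} = \sqrt{- \frac{214604}{46659}} = \frac{2 i \sqrt{2503302009}}{46659}$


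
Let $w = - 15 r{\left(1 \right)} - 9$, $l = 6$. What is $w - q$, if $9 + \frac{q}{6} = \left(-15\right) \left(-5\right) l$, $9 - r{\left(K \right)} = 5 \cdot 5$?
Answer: $-2415$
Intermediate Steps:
$r{\left(K \right)} = -16$ ($r{\left(K \right)} = 9 - 5 \cdot 5 = 9 - 25 = -16$)
$q = 2646$ ($q = -54 + 6 \left(-15\right) \left(-5\right) 6 = -54 + 6 \cdot 75 \cdot 6 = -54 + 6 \cdot 450 = -54 + 2700 = 2646$)
$w = 231$ ($w = \left(-15\right) \left(-16\right) - 9 = 240 - 9 = 231$)
$w - q = 231 - 2646 = -2415$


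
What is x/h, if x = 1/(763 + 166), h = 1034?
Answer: 1/960586 ≈ 1.0410e-6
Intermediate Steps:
x = 1/929 ≈ 0.0010764
x/h = (1/929)/1034 = (1/1034)*(1/929) = 1/960586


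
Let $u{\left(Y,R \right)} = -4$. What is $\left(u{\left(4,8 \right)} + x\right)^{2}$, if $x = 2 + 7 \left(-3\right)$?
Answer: $529$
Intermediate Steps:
$x = -19$ ($x = 2 - 21 = -19$)
$\left(u{\left(4,8 \right)} + x\right)^{2} = \left(-4 - 19\right)^{2} = \left(-23\right)^{2} = 529$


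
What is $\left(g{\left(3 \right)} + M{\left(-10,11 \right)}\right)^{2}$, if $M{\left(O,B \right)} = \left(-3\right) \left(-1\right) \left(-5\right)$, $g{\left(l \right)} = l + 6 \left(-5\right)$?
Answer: $1764$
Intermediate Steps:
$g{\left(l \right)} = -30 + l$ ($g{\left(l \right)} = l - 30 = -30 + l$)
$M{\left(O,B \right)} = -15$ ($M{\left(O,B \right)} = 3 \left(-5\right) = -15$)
$\left(g{\left(3 \right)} + M{\left(-10,11 \right)}\right)^{2} = \left(\left(-30 + 3\right) - 15\right)^{2} = \left(-27 - 15\right)^{2} = \left(-42\right)^{2} = 1764$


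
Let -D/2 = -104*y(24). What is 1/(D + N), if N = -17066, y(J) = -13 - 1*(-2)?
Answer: -1/19354 ≈ -5.1669e-5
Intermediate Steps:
y(J) = -11 (y(J) = -13 + 2 = -11)
D = -2288 (D = -(-208)*(-11) = -2*1144 = -2288)
1/(D + N) = 1/(-2288 - 17066) = 1/(-19354) = -1/19354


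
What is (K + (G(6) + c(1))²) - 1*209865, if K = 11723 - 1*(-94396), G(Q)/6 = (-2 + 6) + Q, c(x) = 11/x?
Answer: -98705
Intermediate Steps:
G(Q) = 24 + 6*Q (G(Q) = 6*((-2 + 6) + Q) = 6*(4 + Q) = 24 + 6*Q)
K = 106119 (K = 11723 + 94396 = 106119)
(K + (G(6) + c(1))²) - 1*209865 = (106119 + ((24 + 6*6) + 11/1)²) - 1*209865 = (106119 + ((24 + 36) + 11*1)²) - 209865 = (106119 + (60 + 11)²) - 209865 = (106119 + 71²) - 209865 = (106119 + 5041) - 209865 = 111160 - 209865 = -98705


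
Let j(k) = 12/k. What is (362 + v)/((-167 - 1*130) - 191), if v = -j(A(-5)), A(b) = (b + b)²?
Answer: -9047/12200 ≈ -0.74156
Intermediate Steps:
A(b) = 4*b² (A(b) = (2*b)² = 4*b²)
v = -3/25 (v = -12/(4*(-5)²) = -12/(4*25) = -12/100 = -1*3/25 = -3/25 ≈ -0.12000)
(362 + v)/((-167 - 1*130) - 191) = (362 - 3/25)/((-167 - 1*130) - 191) = 9047/(25*((-167 - 130) - 191)) = 9047/(25*(-297 - 191)) = (9047/25)/(-488) = (9047/25)*(-1/488) = -9047/12200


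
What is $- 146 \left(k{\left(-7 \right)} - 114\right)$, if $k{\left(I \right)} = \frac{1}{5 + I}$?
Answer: $16717$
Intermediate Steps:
$- 146 \left(k{\left(-7 \right)} - 114\right) = - 146 \left(\frac{1}{5 - 7} - 114\right) = - 146 \left(\frac{1}{-2} - 114\right) = - 146 \left(- \frac{1}{2} - 114\right) = \left(-146\right) \left(- \frac{229}{2}\right) = 16717$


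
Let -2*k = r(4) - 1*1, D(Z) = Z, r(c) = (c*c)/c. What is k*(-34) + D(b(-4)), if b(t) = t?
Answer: 47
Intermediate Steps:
r(c) = c (r(c) = c²/c = c)
k = -3/2 (k = -(4 - 1*1)/2 = -(4 - 1)/2 = -½*3 = -3/2 ≈ -1.5000)
k*(-34) + D(b(-4)) = -3/2*(-34) - 4 = 51 - 4 = 47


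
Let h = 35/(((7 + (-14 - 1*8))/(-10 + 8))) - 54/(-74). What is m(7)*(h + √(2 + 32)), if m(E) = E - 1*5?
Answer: 1198/111 + 2*√34 ≈ 22.455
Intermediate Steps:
m(E) = -5 + E (m(E) = E - 5 = -5 + E)
h = 599/111 (h = 35/(((7 + (-14 - 8))/(-2))) - 54*(-1/74) = 35/(((7 - 22)*(-½))) + 27/37 = 35/((-15*(-½))) + 27/37 = 35/(15/2) + 27/37 = 35*(2/15) + 27/37 = 14/3 + 27/37 = 599/111 ≈ 5.3964)
m(7)*(h + √(2 + 32)) = (-5 + 7)*(599/111 + √(2 + 32)) = 2*(599/111 + √34) = 1198/111 + 2*√34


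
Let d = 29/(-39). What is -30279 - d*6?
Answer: -393569/13 ≈ -30275.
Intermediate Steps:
d = -29/39 (d = 29*(-1/39) = -29/39 ≈ -0.74359)
-30279 - d*6 = -30279 - (-29)*6/39 = -30279 - 1*(-58/13) = -30279 + 58/13 = -393569/13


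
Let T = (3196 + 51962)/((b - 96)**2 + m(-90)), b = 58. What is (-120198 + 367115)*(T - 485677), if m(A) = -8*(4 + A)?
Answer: -127829944000451/1066 ≈ -1.1992e+11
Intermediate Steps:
m(A) = -32 - 8*A
T = 27579/1066 (T = (3196 + 51962)/((58 - 96)**2 + (-32 - 8*(-90))) = 55158/((-38)**2 + (-32 + 720)) = 55158/(1444 + 688) = 55158/2132 = 55158*(1/2132) = 27579/1066 ≈ 25.871)
(-120198 + 367115)*(T - 485677) = (-120198 + 367115)*(27579/1066 - 485677) = 246917*(-517704103/1066) = -127829944000451/1066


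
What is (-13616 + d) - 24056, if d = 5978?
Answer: -31694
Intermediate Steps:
(-13616 + d) - 24056 = (-13616 + 5978) - 24056 = -7638 - 24056 = -31694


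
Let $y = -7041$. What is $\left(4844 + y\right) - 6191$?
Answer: $-8388$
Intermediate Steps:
$\left(4844 + y\right) - 6191 = \left(4844 - 7041\right) - 6191 = -2197 - 6191 = -8388$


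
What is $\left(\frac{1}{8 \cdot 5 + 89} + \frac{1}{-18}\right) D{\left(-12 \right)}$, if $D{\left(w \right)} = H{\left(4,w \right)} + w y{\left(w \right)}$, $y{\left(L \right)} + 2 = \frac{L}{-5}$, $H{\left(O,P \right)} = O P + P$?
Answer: $\frac{666}{215} \approx 3.0977$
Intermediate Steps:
$H{\left(O,P \right)} = P + O P$
$y{\left(L \right)} = -2 - \frac{L}{5}$ ($y{\left(L \right)} = -2 + \frac{L}{-5} = -2 + L \left(- \frac{1}{5}\right) = -2 - \frac{L}{5}$)
$D{\left(w \right)} = 5 w + w \left(-2 - \frac{w}{5}\right)$ ($D{\left(w \right)} = w \left(1 + 4\right) + w \left(-2 - \frac{w}{5}\right) = w 5 + w \left(-2 - \frac{w}{5}\right) = 5 w + w \left(-2 - \frac{w}{5}\right)$)
$\left(\frac{1}{8 \cdot 5 + 89} + \frac{1}{-18}\right) D{\left(-12 \right)} = \left(\frac{1}{8 \cdot 5 + 89} + \frac{1}{-18}\right) \frac{1}{5} \left(-12\right) \left(15 - -12\right) = \left(\frac{1}{40 + 89} - \frac{1}{18}\right) \frac{1}{5} \left(-12\right) \left(15 + 12\right) = \left(\frac{1}{129} - \frac{1}{18}\right) \frac{1}{5} \left(-12\right) 27 = \left(\frac{1}{129} - \frac{1}{18}\right) \left(- \frac{324}{5}\right) = \left(- \frac{37}{774}\right) \left(- \frac{324}{5}\right) = \frac{666}{215}$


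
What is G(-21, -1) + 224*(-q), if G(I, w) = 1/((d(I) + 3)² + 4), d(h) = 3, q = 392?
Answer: -3512319/40 ≈ -87808.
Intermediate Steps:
G(I, w) = 1/40 (G(I, w) = 1/((3 + 3)² + 4) = 1/(6² + 4) = 1/(36 + 4) = 1/40)
G(-21, -1) + 224*(-q) = 1/40 + 224*(-1*392) = 1/40 + 224*(-392) = 1/40 - 87808 = -3512319/40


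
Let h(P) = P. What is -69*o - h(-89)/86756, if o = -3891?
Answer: 23292164213/86756 ≈ 2.6848e+5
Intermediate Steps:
-69*o - h(-89)/86756 = -69*(-3891) - (-89)/86756 = 268479 - (-89)/86756 = 268479 - 1*(-89/86756) = 268479 + 89/86756 = 23292164213/86756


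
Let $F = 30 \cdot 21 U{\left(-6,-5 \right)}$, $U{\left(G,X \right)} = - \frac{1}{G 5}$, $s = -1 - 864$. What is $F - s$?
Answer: $886$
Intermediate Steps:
$s = -865$ ($s = -1 - 864 = -865$)
$U{\left(G,X \right)} = - \frac{1}{5 G}$
$F = 21$ ($F = 30 \cdot 21 \left(- \frac{1}{5 \left(-6\right)}\right) = 630 \left(\left(- \frac{1}{5}\right) \left(- \frac{1}{6}\right)\right) = 630 \cdot \frac{1}{30} = 21$)
$F - s = 21 - -865 = 21 + 865 = 886$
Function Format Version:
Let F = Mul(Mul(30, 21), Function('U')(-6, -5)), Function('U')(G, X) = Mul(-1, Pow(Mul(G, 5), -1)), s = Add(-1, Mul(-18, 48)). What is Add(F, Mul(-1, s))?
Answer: 886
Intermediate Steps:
s = -865 (s = Add(-1, -864) = -865)
Function('U')(G, X) = Mul(Rational(-1, 5), Pow(G, -1)) (Function('U')(G, X) = Mul(-1, Pow(Mul(5, G), -1)) = Mul(-1, Mul(Rational(1, 5), Pow(G, -1))) = Mul(Rational(-1, 5), Pow(G, -1)))
F = 21 (F = Mul(Mul(30, 21), Mul(Rational(-1, 5), Pow(-6, -1))) = Mul(630, Mul(Rational(-1, 5), Rational(-1, 6))) = Mul(630, Rational(1, 30)) = 21)
Add(F, Mul(-1, s)) = Add(21, Mul(-1, -865)) = Add(21, 865) = 886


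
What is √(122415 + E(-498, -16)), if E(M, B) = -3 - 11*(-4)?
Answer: 2*√30614 ≈ 349.94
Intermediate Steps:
E(M, B) = 41 (E(M, B) = -3 + 44 = 41)
√(122415 + E(-498, -16)) = √(122415 + 41) = √122456 = 2*√30614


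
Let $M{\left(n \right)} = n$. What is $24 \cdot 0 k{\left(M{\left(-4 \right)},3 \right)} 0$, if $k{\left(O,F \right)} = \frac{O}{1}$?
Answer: $0$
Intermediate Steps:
$k{\left(O,F \right)} = O$ ($k{\left(O,F \right)} = O 1 = O$)
$24 \cdot 0 k{\left(M{\left(-4 \right)},3 \right)} 0 = 24 \cdot 0 \left(-4\right) 0 = 24 \cdot 0 \cdot 0 = 24 \cdot 0 = 0$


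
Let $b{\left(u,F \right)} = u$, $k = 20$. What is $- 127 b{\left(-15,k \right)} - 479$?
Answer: $1426$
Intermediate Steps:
$- 127 b{\left(-15,k \right)} - 479 = \left(-127\right) \left(-15\right) - 479 = 1905 - 479 = 1426$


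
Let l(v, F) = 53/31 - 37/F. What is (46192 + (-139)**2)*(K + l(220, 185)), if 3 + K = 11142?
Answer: 113126472627/155 ≈ 7.2985e+8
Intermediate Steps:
l(v, F) = 53/31 - 37/F (l(v, F) = 53*(1/31) - 37/F = 53/31 - 37/F)
K = 11139 (K = -3 + 11142 = 11139)
(46192 + (-139)**2)*(K + l(220, 185)) = (46192 + (-139)**2)*(11139 + (53/31 - 37/185)) = (46192 + 19321)*(11139 + (53/31 - 37*1/185)) = 65513*(11139 + (53/31 - 1/5)) = 65513*(11139 + 234/155) = 65513*(1726779/155) = 113126472627/155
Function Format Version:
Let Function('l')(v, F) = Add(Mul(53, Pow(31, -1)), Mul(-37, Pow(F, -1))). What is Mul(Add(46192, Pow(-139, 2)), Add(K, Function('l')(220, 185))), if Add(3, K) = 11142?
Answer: Rational(113126472627, 155) ≈ 7.2985e+8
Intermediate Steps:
Function('l')(v, F) = Add(Rational(53, 31), Mul(-37, Pow(F, -1))) (Function('l')(v, F) = Add(Mul(53, Rational(1, 31)), Mul(-37, Pow(F, -1))) = Add(Rational(53, 31), Mul(-37, Pow(F, -1))))
K = 11139 (K = Add(-3, 11142) = 11139)
Mul(Add(46192, Pow(-139, 2)), Add(K, Function('l')(220, 185))) = Mul(Add(46192, Pow(-139, 2)), Add(11139, Add(Rational(53, 31), Mul(-37, Pow(185, -1))))) = Mul(Add(46192, 19321), Add(11139, Add(Rational(53, 31), Mul(-37, Rational(1, 185))))) = Mul(65513, Add(11139, Add(Rational(53, 31), Rational(-1, 5)))) = Mul(65513, Add(11139, Rational(234, 155))) = Mul(65513, Rational(1726779, 155)) = Rational(113126472627, 155)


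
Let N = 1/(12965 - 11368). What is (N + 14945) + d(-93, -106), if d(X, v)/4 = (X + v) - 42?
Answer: 22327658/1597 ≈ 13981.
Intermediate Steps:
d(X, v) = -168 + 4*X + 4*v (d(X, v) = 4*((X + v) - 42) = 4*(-42 + X + v) = -168 + 4*X + 4*v)
N = 1/1597 ≈ 0.00062617
(N + 14945) + d(-93, -106) = (1/1597 + 14945) + (-168 + 4*(-93) + 4*(-106)) = 23867166/1597 + (-168 - 372 - 424) = 23867166/1597 - 964 = 22327658/1597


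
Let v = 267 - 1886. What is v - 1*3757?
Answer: -5376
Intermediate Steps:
v = -1619
v - 1*3757 = -1619 - 1*3757 = -1619 - 3757 = -5376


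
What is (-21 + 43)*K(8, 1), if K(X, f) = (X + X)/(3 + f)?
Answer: 88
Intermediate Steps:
K(X, f) = 2*X/(3 + f) (K(X, f) = (2*X)/(3 + f) = 2*X/(3 + f))
(-21 + 43)*K(8, 1) = (-21 + 43)*(2*8/(3 + 1)) = 22*(2*8/4) = 22*(2*8*(¼)) = 22*4 = 88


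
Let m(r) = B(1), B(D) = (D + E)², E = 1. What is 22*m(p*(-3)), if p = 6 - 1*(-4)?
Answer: 88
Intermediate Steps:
p = 10 (p = 6 + 4 = 10)
B(D) = (1 + D)² (B(D) = (D + 1)² = (1 + D)²)
m(r) = 4 (m(r) = (1 + 1)² = 2² = 4)
22*m(p*(-3)) = 22*4 = 88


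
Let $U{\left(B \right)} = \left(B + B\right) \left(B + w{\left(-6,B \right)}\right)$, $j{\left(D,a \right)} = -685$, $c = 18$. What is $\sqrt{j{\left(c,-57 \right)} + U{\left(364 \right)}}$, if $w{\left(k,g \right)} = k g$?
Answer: $i \sqrt{1325645} \approx 1151.4 i$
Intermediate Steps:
$w{\left(k,g \right)} = g k$
$U{\left(B \right)} = - 10 B^{2}$ ($U{\left(B \right)} = \left(B + B\right) \left(B + B \left(-6\right)\right) = 2 B \left(B - 6 B\right) = 2 B \left(- 5 B\right) = - 10 B^{2}$)
$\sqrt{j{\left(c,-57 \right)} + U{\left(364 \right)}} = \sqrt{-685 - 10 \cdot 364^{2}} = \sqrt{-685 - 1324960} = \sqrt{-1325645} = i \sqrt{1325645}$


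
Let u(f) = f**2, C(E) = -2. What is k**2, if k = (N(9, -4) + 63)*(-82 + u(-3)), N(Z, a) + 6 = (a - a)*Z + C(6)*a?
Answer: 22515025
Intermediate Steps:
N(Z, a) = -6 - 2*a (N(Z, a) = -6 + ((a - a)*Z - 2*a) = -6 + (0*Z - 2*a) = -6 + (0 - 2*a) = -6 - 2*a)
k = -4745 (k = ((-6 - 2*(-4)) + 63)*(-82 + (-3)**2) = ((-6 + 8) + 63)*(-82 + 9) = (2 + 63)*(-73) = 65*(-73) = -4745)
k**2 = (-4745)**2 = 22515025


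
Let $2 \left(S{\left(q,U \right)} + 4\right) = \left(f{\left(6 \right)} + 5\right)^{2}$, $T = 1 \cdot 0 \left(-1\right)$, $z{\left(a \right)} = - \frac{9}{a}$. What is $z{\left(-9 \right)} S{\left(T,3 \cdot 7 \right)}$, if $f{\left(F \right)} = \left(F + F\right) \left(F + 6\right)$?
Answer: $\frac{22193}{2} \approx 11097.0$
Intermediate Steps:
$f{\left(F \right)} = 2 F \left(6 + F\right)$
$T = 0$ ($T = 0 \left(-1\right) = 0$)
$S{\left(q,U \right)} = \frac{22193}{2}$ ($S{\left(q,U \right)} = -4 + \frac{\left(2 \cdot 6 \left(6 + 6\right) + 5\right)^{2}}{2} = -4 + \frac{\left(2 \cdot 6 \cdot 12 + 5\right)^{2}}{2} = -4 + \frac{\left(144 + 5\right)^{2}}{2} = -4 + \frac{149^{2}}{2} = -4 + \frac{1}{2} \cdot 22201 = -4 + \frac{22201}{2} = \frac{22193}{2}$)
$z{\left(-9 \right)} S{\left(T,3 \cdot 7 \right)} = - \frac{9}{-9} \cdot \frac{22193}{2} = \left(-9\right) \left(- \frac{1}{9}\right) \frac{22193}{2} = 1 \cdot \frac{22193}{2} = \frac{22193}{2}$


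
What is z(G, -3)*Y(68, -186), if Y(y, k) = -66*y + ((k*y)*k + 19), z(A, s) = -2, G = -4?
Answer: -4696118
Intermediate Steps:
Y(y, k) = 19 - 66*y + y*k² (Y(y, k) = -66*y + (y*k² + 19) = -66*y + (19 + y*k²) = 19 - 66*y + y*k²)
z(G, -3)*Y(68, -186) = -2*(19 - 66*68 + 68*(-186)²) = -2*(19 - 4488 + 68*34596) = -2*(19 - 4488 + 2352528) = -2*2348059 = -4696118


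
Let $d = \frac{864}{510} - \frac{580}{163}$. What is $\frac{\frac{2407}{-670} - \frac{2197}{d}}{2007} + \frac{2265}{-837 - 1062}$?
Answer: $- \frac{247246792967}{407120436140} \approx -0.60731$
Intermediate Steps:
$d = - \frac{25828}{13855}$ ($d = 864 \cdot \frac{1}{510} - \frac{580}{163} = \frac{144}{85} - \frac{580}{163} = - \frac{25828}{13855} \approx -1.8642$)
$\frac{\frac{2407}{-670} - \frac{2197}{d}}{2007} + \frac{2265}{-837 - 1062} = \frac{\frac{2407}{-670} - \frac{2197}{- \frac{25828}{13855}}}{2007} + \frac{2265}{-837 - 1062} = \left(2407 \left(- \frac{1}{670}\right) - - \frac{30439435}{25828}\right) \frac{1}{2007} + \frac{2265}{-1899} = \left(- \frac{2407}{670} + \frac{30439435}{25828}\right) \frac{1}{2007} + 2265 \left(- \frac{1}{1899}\right) = \frac{10166126727}{8652380} \cdot \frac{1}{2007} - \frac{755}{633} = \frac{3388708909}{5788442220} - \frac{755}{633} = - \frac{247246792967}{407120436140}$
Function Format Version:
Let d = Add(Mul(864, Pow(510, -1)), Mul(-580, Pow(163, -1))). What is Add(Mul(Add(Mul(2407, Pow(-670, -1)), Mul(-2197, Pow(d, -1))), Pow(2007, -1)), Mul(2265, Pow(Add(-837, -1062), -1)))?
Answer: Rational(-247246792967, 407120436140) ≈ -0.60731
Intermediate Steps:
d = Rational(-25828, 13855) (d = Add(Mul(864, Rational(1, 510)), Mul(-580, Rational(1, 163))) = Add(Rational(144, 85), Rational(-580, 163)) = Rational(-25828, 13855) ≈ -1.8642)
Add(Mul(Add(Mul(2407, Pow(-670, -1)), Mul(-2197, Pow(d, -1))), Pow(2007, -1)), Mul(2265, Pow(Add(-837, -1062), -1))) = Add(Mul(Add(Mul(2407, Pow(-670, -1)), Mul(-2197, Pow(Rational(-25828, 13855), -1))), Pow(2007, -1)), Mul(2265, Pow(Add(-837, -1062), -1))) = Add(Mul(Add(Mul(2407, Rational(-1, 670)), Mul(-2197, Rational(-13855, 25828))), Rational(1, 2007)), Mul(2265, Pow(-1899, -1))) = Add(Mul(Add(Rational(-2407, 670), Rational(30439435, 25828)), Rational(1, 2007)), Mul(2265, Rational(-1, 1899))) = Add(Mul(Rational(10166126727, 8652380), Rational(1, 2007)), Rational(-755, 633)) = Add(Rational(3388708909, 5788442220), Rational(-755, 633)) = Rational(-247246792967, 407120436140)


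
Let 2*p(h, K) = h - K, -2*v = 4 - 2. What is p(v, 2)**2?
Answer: 9/4 ≈ 2.2500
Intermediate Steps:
v = -1 (v = -(4 - 2)/2 = -1/2*2 = -1)
p(h, K) = h/2 - K/2 (p(h, K) = (h - K)/2 = h/2 - K/2)
p(v, 2)**2 = ((1/2)*(-1) - 1/2*2)**2 = (-1/2 - 1)**2 = (-3/2)**2 = 9/4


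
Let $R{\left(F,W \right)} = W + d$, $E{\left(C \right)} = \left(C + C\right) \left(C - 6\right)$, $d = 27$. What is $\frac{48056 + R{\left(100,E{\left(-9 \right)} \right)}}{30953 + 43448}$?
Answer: $\frac{48353}{74401} \approx 0.6499$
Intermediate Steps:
$E{\left(C \right)} = 2 C \left(-6 + C\right)$
$R{\left(F,W \right)} = 27 + W$ ($R{\left(F,W \right)} = W + 27 = 27 + W$)
$\frac{48056 + R{\left(100,E{\left(-9 \right)} \right)}}{30953 + 43448} = \frac{48056 + \left(27 + 2 \left(-9\right) \left(-6 - 9\right)\right)}{30953 + 43448} = \frac{48056 + \left(27 + 2 \left(-9\right) \left(-15\right)\right)}{74401} = \left(48056 + \left(27 + 270\right)\right) \frac{1}{74401} = \left(48056 + 297\right) \frac{1}{74401} = 48353 \cdot \frac{1}{74401} = \frac{48353}{74401}$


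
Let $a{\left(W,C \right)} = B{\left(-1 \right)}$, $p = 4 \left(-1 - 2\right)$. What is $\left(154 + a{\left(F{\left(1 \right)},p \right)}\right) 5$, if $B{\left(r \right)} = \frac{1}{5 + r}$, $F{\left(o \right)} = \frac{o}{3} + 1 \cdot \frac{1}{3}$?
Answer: $\frac{3085}{4} \approx 771.25$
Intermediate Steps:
$F{\left(o \right)} = \frac{1}{3} + \frac{o}{3}$ ($F{\left(o \right)} = o \frac{1}{3} + 1 \cdot \frac{1}{3} = \frac{o}{3} + \frac{1}{3} = \frac{1}{3} + \frac{o}{3}$)
$p = -12$ ($p = 4 \left(-3\right) = -12$)
$a{\left(W,C \right)} = \frac{1}{4}$ ($a{\left(W,C \right)} = \frac{1}{5 - 1} = \frac{1}{4}$)
$\left(154 + a{\left(F{\left(1 \right)},p \right)}\right) 5 = \left(154 + \frac{1}{4}\right) 5 = \frac{617}{4} \cdot 5 = \frac{3085}{4}$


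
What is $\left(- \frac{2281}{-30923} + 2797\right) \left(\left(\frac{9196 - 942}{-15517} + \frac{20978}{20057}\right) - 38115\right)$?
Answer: $- \frac{1026004681188911748744}{9623994254887} \approx -1.0661 \cdot 10^{8}$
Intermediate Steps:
$\left(- \frac{2281}{-30923} + 2797\right) \left(\left(\frac{9196 - 942}{-15517} + \frac{20978}{20057}\right) - 38115\right) = \left(\left(-2281\right) \left(- \frac{1}{30923}\right) + 2797\right) \left(\left(8254 \left(- \frac{1}{15517}\right) + 20978 \cdot \frac{1}{20057}\right) - 38115\right) = \left(\frac{2281}{30923} + 2797\right) \left(\left(- \frac{8254}{15517} + \frac{20978}{20057}\right) - 38115\right) = \frac{86493912 \left(\frac{159965148}{311224469} - 38115\right)}{30923} = \frac{86493912}{30923} \left(- \frac{11862160670787}{311224469}\right) = - \frac{1026004681188911748744}{9623994254887}$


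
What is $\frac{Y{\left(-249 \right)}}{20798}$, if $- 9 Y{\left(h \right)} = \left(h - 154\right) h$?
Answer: $- \frac{33449}{62394} \approx -0.53609$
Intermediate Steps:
$Y{\left(h \right)} = - \frac{h \left(-154 + h\right)}{9}$ ($Y{\left(h \right)} = - \frac{\left(h - 154\right) h}{9} = - \frac{\left(-154 + h\right) h}{9} = - \frac{h \left(-154 + h\right)}{9}$)
$\frac{Y{\left(-249 \right)}}{20798} = \frac{\frac{1}{9} \left(-249\right) \left(154 - -249\right)}{20798} = \frac{1}{9} \left(-249\right) \left(154 + 249\right) \frac{1}{20798} = \frac{1}{9} \left(-249\right) 403 \cdot \frac{1}{20798} = \left(- \frac{33449}{3}\right) \frac{1}{20798} = - \frac{33449}{62394}$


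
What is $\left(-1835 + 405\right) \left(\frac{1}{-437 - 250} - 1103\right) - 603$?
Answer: $\frac{1083185399}{687} \approx 1.5767 \cdot 10^{6}$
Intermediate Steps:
$\left(-1835 + 405\right) \left(\frac{1}{-437 - 250} - 1103\right) - 603 = - 1430 \left(\frac{1}{-687} - 1103\right) - 603 = - 1430 \left(- \frac{1}{687} - 1103\right) - 603 = \left(-1430\right) \left(- \frac{757762}{687}\right) - 603 = \frac{1083599660}{687} - 603 = \frac{1083185399}{687}$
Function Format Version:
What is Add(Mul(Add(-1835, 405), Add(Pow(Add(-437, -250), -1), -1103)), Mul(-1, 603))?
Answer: Rational(1083185399, 687) ≈ 1.5767e+6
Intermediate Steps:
Add(Mul(Add(-1835, 405), Add(Pow(Add(-437, -250), -1), -1103)), Mul(-1, 603)) = Add(Mul(-1430, Add(Pow(-687, -1), -1103)), -603) = Add(Mul(-1430, Add(Rational(-1, 687), -1103)), -603) = Add(Mul(-1430, Rational(-757762, 687)), -603) = Add(Rational(1083599660, 687), -603) = Rational(1083185399, 687)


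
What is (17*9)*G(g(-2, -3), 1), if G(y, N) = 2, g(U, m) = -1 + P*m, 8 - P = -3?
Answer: 306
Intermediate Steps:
P = 11 (P = 8 - 1*(-3) = 8 + 3 = 11)
g(U, m) = -1 + 11*m
(17*9)*G(g(-2, -3), 1) = (17*9)*2 = 153*2 = 306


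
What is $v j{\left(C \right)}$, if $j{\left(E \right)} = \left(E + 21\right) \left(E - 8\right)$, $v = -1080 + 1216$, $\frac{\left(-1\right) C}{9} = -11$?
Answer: $1485120$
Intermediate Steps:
$C = 99$ ($C = \left(-9\right) \left(-11\right) = 99$)
$v = 136$
$j{\left(E \right)} = \left(-8 + E\right) \left(21 + E\right)$ ($j{\left(E \right)} = \left(21 + E\right) \left(-8 + E\right) = \left(-8 + E\right) \left(21 + E\right)$)
$v j{\left(C \right)} = 136 \left(-168 + 99^{2} + 13 \cdot 99\right) = 136 \left(-168 + 9801 + 1287\right) = 136 \cdot 10920 = 1485120$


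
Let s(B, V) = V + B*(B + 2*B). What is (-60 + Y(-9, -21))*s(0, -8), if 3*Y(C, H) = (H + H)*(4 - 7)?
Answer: 144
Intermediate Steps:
Y(C, H) = -2*H (Y(C, H) = ((H + H)*(4 - 7))/3 = ((2*H)*(-3))/3 = (-6*H)/3 = -2*H)
s(B, V) = V + 3*B² (s(B, V) = V + B*(3*B) = V + 3*B²)
(-60 + Y(-9, -21))*s(0, -8) = (-60 - 2*(-21))*(-8 + 3*0²) = (-60 + 42)*(-8 + 3*0) = -18*(-8 + 0) = -18*(-8) = 144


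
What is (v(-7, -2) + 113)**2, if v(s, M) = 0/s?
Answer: 12769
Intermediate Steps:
v(s, M) = 0
(v(-7, -2) + 113)**2 = (0 + 113)**2 = 113**2 = 12769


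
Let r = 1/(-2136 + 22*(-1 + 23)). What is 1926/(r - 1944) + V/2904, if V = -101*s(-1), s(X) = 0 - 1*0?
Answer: -3181752/3211489 ≈ -0.99074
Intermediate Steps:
s(X) = 0 (s(X) = 0 + 0 = 0)
r = -1/1652 (r = 1/(-2136 + 22*22) = 1/(-2136 + 484) = 1/(-1652) = -1/1652 ≈ -0.00060533)
V = 0 (V = -101*0 = 0)
1926/(r - 1944) + V/2904 = 1926/(-1/1652 - 1944) + 0/2904 = 1926/(-3211489/1652) + 0*(1/2904) = 1926*(-1652/3211489) + 0 = -3181752/3211489 + 0 = -3181752/3211489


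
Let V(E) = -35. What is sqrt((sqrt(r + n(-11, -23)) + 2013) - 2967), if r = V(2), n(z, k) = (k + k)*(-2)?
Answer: sqrt(-954 + sqrt(57)) ≈ 30.764*I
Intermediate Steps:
n(z, k) = -4*k (n(z, k) = (2*k)*(-2) = -4*k)
r = -35
sqrt((sqrt(r + n(-11, -23)) + 2013) - 2967) = sqrt((sqrt(-35 - 4*(-23)) + 2013) - 2967) = sqrt((sqrt(-35 + 92) + 2013) - 2967) = sqrt((sqrt(57) + 2013) - 2967) = sqrt((2013 + sqrt(57)) - 2967) = sqrt(-954 + sqrt(57))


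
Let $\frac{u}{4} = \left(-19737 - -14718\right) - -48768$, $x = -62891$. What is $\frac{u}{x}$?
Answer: $- \frac{174996}{62891} \approx -2.7825$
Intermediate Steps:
$u = 174996$ ($u = 4 \left(\left(-19737 - -14718\right) - -48768\right) = 4 \left(\left(-19737 + 14718\right) + 48768\right) = 4 \left(-5019 + 48768\right) = 4 \cdot 43749 = 174996$)
$\frac{u}{x} = \frac{174996}{-62891} = 174996 \left(- \frac{1}{62891}\right) = - \frac{174996}{62891}$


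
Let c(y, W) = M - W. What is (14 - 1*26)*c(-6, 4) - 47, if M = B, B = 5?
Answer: -59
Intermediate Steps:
M = 5
c(y, W) = 5 - W
(14 - 1*26)*c(-6, 4) - 47 = (14 - 1*26)*(5 - 1*4) - 47 = (14 - 26)*(5 - 4) - 47 = -12*1 - 47 = -12 - 47 = -59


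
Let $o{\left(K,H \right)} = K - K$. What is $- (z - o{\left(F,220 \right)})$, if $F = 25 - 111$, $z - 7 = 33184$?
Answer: $-33191$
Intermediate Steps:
$z = 33191$ ($z = 7 + 33184 = 33191$)
$F = -86$ ($F = 25 - 111 = -86$)
$o{\left(K,H \right)} = 0$
$- (z - o{\left(F,220 \right)}) = - (33191 - 0) = - (33191 + 0) = \left(-1\right) 33191 = -33191$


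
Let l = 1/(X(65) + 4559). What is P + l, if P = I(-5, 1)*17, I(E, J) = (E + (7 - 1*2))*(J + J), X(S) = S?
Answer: 1/4624 ≈ 0.00021626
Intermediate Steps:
I(E, J) = 2*J*(5 + E) (I(E, J) = (E + (7 - 2))*(2*J) = (E + 5)*(2*J) = (5 + E)*(2*J) = 2*J*(5 + E))
l = 1/4624 (l = 1/(65 + 4559) = 1/4624 ≈ 0.00021626)
P = 0 (P = (2*1*(5 - 5))*17 = (2*1*0)*17 = 0*17 = 0)
P + l = 0 + 1/4624 = 1/4624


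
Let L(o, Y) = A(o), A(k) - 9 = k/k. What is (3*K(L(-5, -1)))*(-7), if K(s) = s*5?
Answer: -1050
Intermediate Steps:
A(k) = 10 (A(k) = 9 + k/k = 9 + 1 = 10)
L(o, Y) = 10
K(s) = 5*s
(3*K(L(-5, -1)))*(-7) = (3*(5*10))*(-7) = (3*50)*(-7) = 150*(-7) = -1050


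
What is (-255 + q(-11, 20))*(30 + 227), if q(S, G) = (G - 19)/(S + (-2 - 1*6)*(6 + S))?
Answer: -1900258/29 ≈ -65526.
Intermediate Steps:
q(S, G) = (-19 + G)/(-48 - 7*S) (q(S, G) = (-19 + G)/(S + (-2 - 6)*(6 + S)) = (-19 + G)/(S - 8*(6 + S)) = (-19 + G)/(S + (-48 - 8*S)) = (-19 + G)/(-48 - 7*S))
(-255 + q(-11, 20))*(30 + 227) = (-255 + (19 - 1*20)/(48 + 7*(-11)))*(30 + 227) = (-255 + (19 - 20)/(48 - 77))*257 = (-255 - 1/(-29))*257 = (-255 - 1/29*(-1))*257 = (-255 + 1/29)*257 = -7394/29*257 = -1900258/29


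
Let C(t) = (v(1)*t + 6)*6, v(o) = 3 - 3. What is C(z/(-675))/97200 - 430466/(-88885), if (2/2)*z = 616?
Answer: 232469417/47997900 ≈ 4.8433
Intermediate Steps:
z = 616
v(o) = 0
C(t) = 36 (C(t) = (0*t + 6)*6 = (0 + 6)*6 = 6*6 = 36)
C(z/(-675))/97200 - 430466/(-88885) = 36/97200 - 430466/(-88885) = 36*(1/97200) - 430466*(-1/88885) = 1/2700 + 430466/88885 = 232469417/47997900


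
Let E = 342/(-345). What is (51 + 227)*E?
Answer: -31692/115 ≈ -275.58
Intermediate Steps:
E = -114/115 (E = 342*(-1/345) = -114/115 ≈ -0.99130)
(51 + 227)*E = (51 + 227)*(-114/115) = 278*(-114/115) = -31692/115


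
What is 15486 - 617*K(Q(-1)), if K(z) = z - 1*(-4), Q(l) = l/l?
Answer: 12401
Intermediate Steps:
Q(l) = 1
K(z) = 4 + z (K(z) = z + 4 = 4 + z)
15486 - 617*K(Q(-1)) = 15486 - 617*(4 + 1) = 15486 - 617*5 = 15486 - 1*3085 = 15486 - 3085 = 12401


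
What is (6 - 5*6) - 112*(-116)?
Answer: 12968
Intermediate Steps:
(6 - 5*6) - 112*(-116) = (6 - 30) + 12992 = -24 + 12992 = 12968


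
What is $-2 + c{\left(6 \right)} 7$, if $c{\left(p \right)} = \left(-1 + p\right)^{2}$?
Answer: $173$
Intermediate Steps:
$-2 + c{\left(6 \right)} 7 = -2 + \left(-1 + 6\right)^{2} \cdot 7 = -2 + 5^{2} \cdot 7 = -2 + 25 \cdot 7 = -2 + 175 = 173$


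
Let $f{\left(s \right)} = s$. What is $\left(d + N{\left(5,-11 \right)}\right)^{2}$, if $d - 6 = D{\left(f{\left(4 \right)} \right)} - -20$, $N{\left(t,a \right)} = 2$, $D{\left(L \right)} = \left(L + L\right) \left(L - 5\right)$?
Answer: $400$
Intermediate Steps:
$D{\left(L \right)} = 2 L \left(-5 + L\right)$
$d = 18$ ($d = 6 + \left(2 \cdot 4 \left(-5 + 4\right) - -20\right) = 6 + \left(2 \cdot 4 \left(-1\right) + 20\right) = 6 + \left(-8 + 20\right) = 6 + 12 = 18$)
$\left(d + N{\left(5,-11 \right)}\right)^{2} = \left(18 + 2\right)^{2} = 20^{2} = 400$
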